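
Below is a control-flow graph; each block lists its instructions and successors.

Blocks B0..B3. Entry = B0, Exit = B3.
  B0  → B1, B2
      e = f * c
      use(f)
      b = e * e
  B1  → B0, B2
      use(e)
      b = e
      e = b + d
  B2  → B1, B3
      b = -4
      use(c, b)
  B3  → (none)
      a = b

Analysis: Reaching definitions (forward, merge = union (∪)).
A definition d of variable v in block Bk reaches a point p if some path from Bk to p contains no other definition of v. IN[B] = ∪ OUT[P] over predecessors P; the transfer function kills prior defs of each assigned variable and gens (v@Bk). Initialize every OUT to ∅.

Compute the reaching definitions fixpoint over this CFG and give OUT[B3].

Answer: {a@B3, b@B2, e@B0, e@B1}

Trace:
Converged values:
  B0: | IN={b@B1, e@B1} | OUT={b@B0, e@B0}
  B1: | IN={b@B0, b@B2, e@B0, e@B1} | OUT={b@B1, e@B1}
  B2: | IN={b@B0, b@B1, e@B0, e@B1} | OUT={b@B2, e@B0, e@B1}
  B3: | IN={b@B2, e@B0, e@B1} | OUT={a@B3, b@B2, e@B0, e@B1}

Merge at B3: IN[B3] = OUT[B2] = {b@B2, e@B0, e@B1}
Applying B3's transfer function to that IN value gives OUT[B3] (row B3 above).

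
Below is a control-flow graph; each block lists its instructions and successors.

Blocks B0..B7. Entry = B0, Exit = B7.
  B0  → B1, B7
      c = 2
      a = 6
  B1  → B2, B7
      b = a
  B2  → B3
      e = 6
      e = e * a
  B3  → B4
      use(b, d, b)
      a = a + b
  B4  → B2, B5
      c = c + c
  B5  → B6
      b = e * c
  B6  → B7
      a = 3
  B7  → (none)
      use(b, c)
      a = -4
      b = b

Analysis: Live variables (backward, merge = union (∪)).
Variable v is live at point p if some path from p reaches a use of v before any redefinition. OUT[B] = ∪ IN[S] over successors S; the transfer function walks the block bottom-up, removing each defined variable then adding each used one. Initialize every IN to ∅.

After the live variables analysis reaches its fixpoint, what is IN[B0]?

Per-block solution:
  B0: | IN={b, d} | OUT={a, b, c, d}
  B1: | IN={a, c, d} | OUT={a, b, c, d}
  B2: | IN={a, b, c, d} | OUT={a, b, c, d, e}
  B3: | IN={a, b, c, d, e} | OUT={a, b, c, d, e}
  B4: | IN={a, b, c, d, e} | OUT={a, b, c, d, e}
  B5: | IN={c, e} | OUT={b, c}
  B6: | IN={b, c} | OUT={b, c}
  B7: | IN={b, c} | OUT={}

Merge at B0: OUT[B0] = IN[B1] ⊔ IN[B7] = {a, b, c, d}
Applying B0's transfer function to that OUT value gives IN[B0] (row B0 above).

Answer: {b, d}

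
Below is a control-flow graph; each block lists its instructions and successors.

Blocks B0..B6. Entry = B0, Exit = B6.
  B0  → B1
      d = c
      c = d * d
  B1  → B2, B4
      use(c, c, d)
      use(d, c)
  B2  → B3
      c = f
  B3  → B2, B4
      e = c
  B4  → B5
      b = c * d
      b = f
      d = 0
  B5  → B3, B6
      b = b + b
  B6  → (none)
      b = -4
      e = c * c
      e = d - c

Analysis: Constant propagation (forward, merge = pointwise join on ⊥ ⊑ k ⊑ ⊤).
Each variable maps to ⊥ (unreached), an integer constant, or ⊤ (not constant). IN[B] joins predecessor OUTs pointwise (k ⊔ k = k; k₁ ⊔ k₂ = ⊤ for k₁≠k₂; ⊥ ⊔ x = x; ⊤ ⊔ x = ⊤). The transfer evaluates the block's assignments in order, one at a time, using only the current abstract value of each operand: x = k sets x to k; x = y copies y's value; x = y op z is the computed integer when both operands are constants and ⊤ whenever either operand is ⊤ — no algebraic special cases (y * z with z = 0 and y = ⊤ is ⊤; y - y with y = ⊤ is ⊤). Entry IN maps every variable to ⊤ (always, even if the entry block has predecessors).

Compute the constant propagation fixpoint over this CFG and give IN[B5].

Per-block solution:
  B0: | IN=(all ⊤) | OUT=(all ⊤)
  B1: | IN=(all ⊤) | OUT=(all ⊤)
  B2: | IN=(all ⊤) | OUT=(all ⊤)
  B3: | IN=(all ⊤) | OUT=(all ⊤)
  B4: | IN=(all ⊤) | OUT={d:0; rest ⊤}
  B5: | IN={d:0; rest ⊤} | OUT={d:0; rest ⊤}
  B6: | IN={d:0; rest ⊤} | OUT={b:-4, d:0; rest ⊤}

Merge at B5: IN[B5] = OUT[B4] = {a: ⊤, b: ⊤, c: ⊤, d: 0, e: ⊤, f: ⊤}

Answer: {a: ⊤, b: ⊤, c: ⊤, d: 0, e: ⊤, f: ⊤}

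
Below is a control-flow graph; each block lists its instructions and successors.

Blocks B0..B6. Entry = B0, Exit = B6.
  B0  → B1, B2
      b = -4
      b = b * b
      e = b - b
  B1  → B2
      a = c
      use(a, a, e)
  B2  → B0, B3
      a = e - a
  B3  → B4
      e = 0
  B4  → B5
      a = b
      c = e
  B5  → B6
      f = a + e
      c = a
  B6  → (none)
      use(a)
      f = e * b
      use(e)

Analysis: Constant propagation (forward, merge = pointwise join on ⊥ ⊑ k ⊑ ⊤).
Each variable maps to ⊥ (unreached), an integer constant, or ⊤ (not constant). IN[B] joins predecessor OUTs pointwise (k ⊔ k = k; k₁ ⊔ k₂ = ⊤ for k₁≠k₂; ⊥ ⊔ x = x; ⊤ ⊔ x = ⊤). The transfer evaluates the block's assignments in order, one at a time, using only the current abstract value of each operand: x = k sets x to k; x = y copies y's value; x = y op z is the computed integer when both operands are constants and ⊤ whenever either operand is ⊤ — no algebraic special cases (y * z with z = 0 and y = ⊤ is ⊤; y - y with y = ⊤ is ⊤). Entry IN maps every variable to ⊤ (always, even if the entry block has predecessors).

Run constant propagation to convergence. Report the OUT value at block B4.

Fixpoint table:
  B0:  IN=(all ⊤)  OUT={b:16, e:0; rest ⊤}
  B1:  IN={b:16, e:0; rest ⊤}  OUT={b:16, e:0; rest ⊤}
  B2:  IN={b:16, e:0; rest ⊤}  OUT={b:16, e:0; rest ⊤}
  B3:  IN={b:16, e:0; rest ⊤}  OUT={b:16, e:0; rest ⊤}
  B4:  IN={b:16, e:0; rest ⊤}  OUT={a:16, b:16, c:0, e:0; rest ⊤}
  B5:  IN={a:16, b:16, c:0, e:0; rest ⊤}  OUT={a:16, b:16, c:16, e:0, f:16; rest ⊤}
  B6:  IN={a:16, b:16, c:16, e:0, f:16; rest ⊤}  OUT={a:16, b:16, c:16, e:0, f:0; rest ⊤}

Merge at B4: IN[B4] = OUT[B3] = {a: ⊤, b: 16, c: ⊤, d: ⊤, e: 0, f: ⊤}
Applying B4's transfer function to that IN value gives OUT[B4] (row B4 above).

Answer: {a: 16, b: 16, c: 0, d: ⊤, e: 0, f: ⊤}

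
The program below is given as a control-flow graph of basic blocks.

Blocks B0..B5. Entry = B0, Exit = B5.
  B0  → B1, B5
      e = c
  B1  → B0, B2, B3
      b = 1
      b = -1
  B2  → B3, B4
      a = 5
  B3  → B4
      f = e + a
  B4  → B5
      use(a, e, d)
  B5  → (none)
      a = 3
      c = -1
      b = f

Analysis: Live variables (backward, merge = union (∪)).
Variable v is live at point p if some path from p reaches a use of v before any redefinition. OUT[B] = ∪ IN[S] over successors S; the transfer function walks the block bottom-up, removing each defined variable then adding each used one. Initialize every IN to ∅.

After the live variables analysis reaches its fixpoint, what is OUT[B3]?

Per-block solution:
  B0:  IN={a, c, d, f}  OUT={a, c, d, e, f}
  B1:  IN={a, c, d, e, f}  OUT={a, c, d, e, f}
  B2:  IN={d, e, f}  OUT={a, d, e, f}
  B3:  IN={a, d, e}  OUT={a, d, e, f}
  B4:  IN={a, d, e, f}  OUT={f}
  B5:  IN={f}  OUT={}

Merge at B3: OUT[B3] = IN[B4] = {a, d, e, f}

Answer: {a, d, e, f}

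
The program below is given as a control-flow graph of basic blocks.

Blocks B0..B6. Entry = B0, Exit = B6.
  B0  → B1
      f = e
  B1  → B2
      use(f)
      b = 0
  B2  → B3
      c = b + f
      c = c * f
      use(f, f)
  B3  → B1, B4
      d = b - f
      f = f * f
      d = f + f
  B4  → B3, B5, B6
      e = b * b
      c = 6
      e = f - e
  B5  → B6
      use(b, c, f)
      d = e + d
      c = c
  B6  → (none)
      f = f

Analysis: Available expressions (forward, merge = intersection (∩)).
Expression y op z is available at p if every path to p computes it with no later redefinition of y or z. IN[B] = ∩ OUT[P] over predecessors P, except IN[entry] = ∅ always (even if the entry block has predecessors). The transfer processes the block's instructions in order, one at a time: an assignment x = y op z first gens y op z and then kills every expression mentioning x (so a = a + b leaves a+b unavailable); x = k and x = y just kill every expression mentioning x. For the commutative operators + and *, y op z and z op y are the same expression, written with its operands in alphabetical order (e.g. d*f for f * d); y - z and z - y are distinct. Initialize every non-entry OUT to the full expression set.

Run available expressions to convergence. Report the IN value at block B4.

Fixpoint table:
  B0:   IN={}   OUT={}
  B1:   IN={}   OUT={}
  B2:   IN={}   OUT={b+f}
  B3:   IN={}   OUT={f+f}
  B4:   IN={f+f}   OUT={b*b, f+f}
  B5:   IN={b*b, f+f}   OUT={b*b, f+f}
  B6:   IN={b*b, f+f}   OUT={b*b}

Merge at B4: IN[B4] = OUT[B3] = {f+f}

Answer: {f+f}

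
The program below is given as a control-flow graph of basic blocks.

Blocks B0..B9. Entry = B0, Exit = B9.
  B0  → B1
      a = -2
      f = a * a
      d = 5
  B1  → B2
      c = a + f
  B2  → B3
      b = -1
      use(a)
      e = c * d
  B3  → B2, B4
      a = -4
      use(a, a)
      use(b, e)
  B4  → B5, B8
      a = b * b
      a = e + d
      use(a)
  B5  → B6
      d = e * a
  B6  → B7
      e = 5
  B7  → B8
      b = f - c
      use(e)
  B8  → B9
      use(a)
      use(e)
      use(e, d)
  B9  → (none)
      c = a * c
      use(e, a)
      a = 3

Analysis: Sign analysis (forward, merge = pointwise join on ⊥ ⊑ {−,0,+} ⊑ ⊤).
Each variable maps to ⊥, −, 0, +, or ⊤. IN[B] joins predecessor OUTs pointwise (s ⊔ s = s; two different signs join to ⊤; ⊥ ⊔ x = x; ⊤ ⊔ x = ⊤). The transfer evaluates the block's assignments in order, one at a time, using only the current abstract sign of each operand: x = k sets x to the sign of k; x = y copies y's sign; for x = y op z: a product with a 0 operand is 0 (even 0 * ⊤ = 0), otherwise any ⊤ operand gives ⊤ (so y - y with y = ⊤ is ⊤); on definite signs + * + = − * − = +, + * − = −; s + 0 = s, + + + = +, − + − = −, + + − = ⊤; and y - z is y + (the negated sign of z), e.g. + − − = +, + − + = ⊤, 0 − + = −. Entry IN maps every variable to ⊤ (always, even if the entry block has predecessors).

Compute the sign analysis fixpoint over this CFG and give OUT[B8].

Answer: {a: ⊤, b: ⊤, c: ⊤, d: ⊤, e: ⊤, f: +}

Trace:
Converged values:
  B0: | IN=(all ⊤) | OUT={a:-, d:+, f:+; rest ⊤}
  B1: | IN={a:-, d:+, f:+; rest ⊤} | OUT={a:-, d:+, f:+; rest ⊤}
  B2: | IN={a:-, d:+, f:+; rest ⊤} | OUT={a:-, b:-, d:+, f:+; rest ⊤}
  B3: | IN={a:-, b:-, d:+, f:+; rest ⊤} | OUT={a:-, b:-, d:+, f:+; rest ⊤}
  B4: | IN={a:-, b:-, d:+, f:+; rest ⊤} | OUT={b:-, d:+, f:+; rest ⊤}
  B5: | IN={b:-, d:+, f:+; rest ⊤} | OUT={b:-, f:+; rest ⊤}
  B6: | IN={b:-, f:+; rest ⊤} | OUT={b:-, e:+, f:+; rest ⊤}
  B7: | IN={b:-, e:+, f:+; rest ⊤} | OUT={e:+, f:+; rest ⊤}
  B8: | IN={f:+; rest ⊤} | OUT={f:+; rest ⊤}
  B9: | IN={f:+; rest ⊤} | OUT={a:+, f:+; rest ⊤}

Merge at B8: IN[B8] = OUT[B4] ⊔ OUT[B7] = {a: ⊤, b: ⊤, c: ⊤, d: ⊤, e: ⊤, f: +}
Applying B8's transfer function to that IN value gives OUT[B8] (row B8 above).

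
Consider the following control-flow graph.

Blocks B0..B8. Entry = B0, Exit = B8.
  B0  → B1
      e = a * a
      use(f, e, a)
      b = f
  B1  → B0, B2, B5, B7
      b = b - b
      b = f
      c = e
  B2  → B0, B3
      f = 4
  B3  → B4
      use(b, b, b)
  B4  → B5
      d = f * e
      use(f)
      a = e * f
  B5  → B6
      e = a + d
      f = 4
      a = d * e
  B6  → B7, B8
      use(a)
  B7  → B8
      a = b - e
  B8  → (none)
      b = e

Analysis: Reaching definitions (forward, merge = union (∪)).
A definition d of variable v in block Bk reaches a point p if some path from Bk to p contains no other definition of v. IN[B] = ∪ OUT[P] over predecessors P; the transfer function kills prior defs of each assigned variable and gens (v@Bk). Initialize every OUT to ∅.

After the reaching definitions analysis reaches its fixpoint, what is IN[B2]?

Fixpoint table:
  B0:  IN={b@B1, c@B1, e@B0, f@B2}  OUT={b@B0, c@B1, e@B0, f@B2}
  B1:  IN={b@B0, c@B1, e@B0, f@B2}  OUT={b@B1, c@B1, e@B0, f@B2}
  B2:  IN={b@B1, c@B1, e@B0, f@B2}  OUT={b@B1, c@B1, e@B0, f@B2}
  B3:  IN={b@B1, c@B1, e@B0, f@B2}  OUT={b@B1, c@B1, e@B0, f@B2}
  B4:  IN={b@B1, c@B1, e@B0, f@B2}  OUT={a@B4, b@B1, c@B1, d@B4, e@B0, f@B2}
  B5:  IN={a@B4, b@B1, c@B1, d@B4, e@B0, f@B2}  OUT={a@B5, b@B1, c@B1, d@B4, e@B5, f@B5}
  B6:  IN={a@B5, b@B1, c@B1, d@B4, e@B5, f@B5}  OUT={a@B5, b@B1, c@B1, d@B4, e@B5, f@B5}
  B7:  IN={a@B5, b@B1, c@B1, d@B4, e@B0, e@B5, f@B2, f@B5}  OUT={a@B7, b@B1, c@B1, d@B4, e@B0, e@B5, f@B2, f@B5}
  B8:  IN={a@B5, a@B7, b@B1, c@B1, d@B4, e@B0, e@B5, f@B2, f@B5}  OUT={a@B5, a@B7, b@B8, c@B1, d@B4, e@B0, e@B5, f@B2, f@B5}

Merge at B2: IN[B2] = OUT[B1] = {b@B1, c@B1, e@B0, f@B2}

Answer: {b@B1, c@B1, e@B0, f@B2}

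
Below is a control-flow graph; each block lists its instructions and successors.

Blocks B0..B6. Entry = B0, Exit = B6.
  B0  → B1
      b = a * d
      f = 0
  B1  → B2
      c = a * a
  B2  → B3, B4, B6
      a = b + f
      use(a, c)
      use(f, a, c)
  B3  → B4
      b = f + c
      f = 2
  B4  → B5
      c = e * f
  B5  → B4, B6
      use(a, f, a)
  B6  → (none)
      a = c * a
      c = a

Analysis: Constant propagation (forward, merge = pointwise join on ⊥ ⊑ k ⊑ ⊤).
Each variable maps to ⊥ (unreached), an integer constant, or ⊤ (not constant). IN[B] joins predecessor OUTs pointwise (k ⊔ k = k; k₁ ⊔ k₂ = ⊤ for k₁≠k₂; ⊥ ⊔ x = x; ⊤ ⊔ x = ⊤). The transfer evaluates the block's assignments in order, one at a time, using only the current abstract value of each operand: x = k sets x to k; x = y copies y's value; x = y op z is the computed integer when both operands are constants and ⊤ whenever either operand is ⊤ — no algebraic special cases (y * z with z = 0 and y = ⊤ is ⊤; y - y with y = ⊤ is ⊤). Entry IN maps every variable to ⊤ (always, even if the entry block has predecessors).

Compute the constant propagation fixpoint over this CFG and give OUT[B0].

Answer: {a: ⊤, b: ⊤, c: ⊤, d: ⊤, e: ⊤, f: 0}

Working:
Per-block solution:
  B0:   IN=(all ⊤)   OUT={f:0; rest ⊤}
  B1:   IN={f:0; rest ⊤}   OUT={f:0; rest ⊤}
  B2:   IN={f:0; rest ⊤}   OUT={f:0; rest ⊤}
  B3:   IN={f:0; rest ⊤}   OUT={f:2; rest ⊤}
  B4:   IN=(all ⊤)   OUT=(all ⊤)
  B5:   IN=(all ⊤)   OUT=(all ⊤)
  B6:   IN=(all ⊤)   OUT=(all ⊤)

B0 is the boundary node: IN[B0] = {a: ⊤, b: ⊤, c: ⊤, d: ⊤, e: ⊤, f: ⊤}
Applying B0's transfer function to that IN value gives OUT[B0] (row B0 above).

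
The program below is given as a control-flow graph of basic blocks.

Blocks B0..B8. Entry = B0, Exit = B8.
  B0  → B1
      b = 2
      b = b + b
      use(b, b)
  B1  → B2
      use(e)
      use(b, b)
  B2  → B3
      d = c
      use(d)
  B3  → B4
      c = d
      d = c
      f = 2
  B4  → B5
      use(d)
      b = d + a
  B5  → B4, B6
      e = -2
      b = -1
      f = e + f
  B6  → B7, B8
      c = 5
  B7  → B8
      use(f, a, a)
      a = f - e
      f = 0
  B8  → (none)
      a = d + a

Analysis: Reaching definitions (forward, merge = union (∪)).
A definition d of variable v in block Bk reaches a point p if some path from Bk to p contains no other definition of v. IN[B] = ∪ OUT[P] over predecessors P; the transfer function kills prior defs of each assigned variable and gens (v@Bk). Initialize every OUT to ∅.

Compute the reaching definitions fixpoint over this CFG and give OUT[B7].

Answer: {a@B7, b@B5, c@B6, d@B3, e@B5, f@B7}

Working:
Fixpoint table:
  B0: | IN={} | OUT={b@B0}
  B1: | IN={b@B0} | OUT={b@B0}
  B2: | IN={b@B0} | OUT={b@B0, d@B2}
  B3: | IN={b@B0, d@B2} | OUT={b@B0, c@B3, d@B3, f@B3}
  B4: | IN={b@B0, b@B5, c@B3, d@B3, e@B5, f@B3, f@B5} | OUT={b@B4, c@B3, d@B3, e@B5, f@B3, f@B5}
  B5: | IN={b@B4, c@B3, d@B3, e@B5, f@B3, f@B5} | OUT={b@B5, c@B3, d@B3, e@B5, f@B5}
  B6: | IN={b@B5, c@B3, d@B3, e@B5, f@B5} | OUT={b@B5, c@B6, d@B3, e@B5, f@B5}
  B7: | IN={b@B5, c@B6, d@B3, e@B5, f@B5} | OUT={a@B7, b@B5, c@B6, d@B3, e@B5, f@B7}
  B8: | IN={a@B7, b@B5, c@B6, d@B3, e@B5, f@B5, f@B7} | OUT={a@B8, b@B5, c@B6, d@B3, e@B5, f@B5, f@B7}

Merge at B7: IN[B7] = OUT[B6] = {b@B5, c@B6, d@B3, e@B5, f@B5}
Applying B7's transfer function to that IN value gives OUT[B7] (row B7 above).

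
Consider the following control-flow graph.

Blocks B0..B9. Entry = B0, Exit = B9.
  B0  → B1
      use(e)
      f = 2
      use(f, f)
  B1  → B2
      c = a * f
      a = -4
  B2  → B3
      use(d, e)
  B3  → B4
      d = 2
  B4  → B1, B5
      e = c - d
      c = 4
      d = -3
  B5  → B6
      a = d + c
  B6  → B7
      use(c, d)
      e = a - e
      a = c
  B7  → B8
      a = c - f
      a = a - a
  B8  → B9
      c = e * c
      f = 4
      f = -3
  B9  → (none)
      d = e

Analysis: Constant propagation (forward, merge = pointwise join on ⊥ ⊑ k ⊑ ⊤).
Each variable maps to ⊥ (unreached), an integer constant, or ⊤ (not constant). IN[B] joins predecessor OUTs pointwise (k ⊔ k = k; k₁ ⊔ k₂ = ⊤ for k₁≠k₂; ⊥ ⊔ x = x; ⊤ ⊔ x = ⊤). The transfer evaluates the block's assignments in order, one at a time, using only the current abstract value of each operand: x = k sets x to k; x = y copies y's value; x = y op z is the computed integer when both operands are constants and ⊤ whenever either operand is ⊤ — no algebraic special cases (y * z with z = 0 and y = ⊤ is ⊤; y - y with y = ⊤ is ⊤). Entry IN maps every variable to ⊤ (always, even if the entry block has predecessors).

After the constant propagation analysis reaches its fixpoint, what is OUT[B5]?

Answer: {a: 1, b: ⊤, c: 4, d: -3, e: ⊤, f: 2}

Derivation:
Fixpoint table:
  B0: | IN=(all ⊤) | OUT={f:2; rest ⊤}
  B1: | IN={f:2; rest ⊤} | OUT={a:-4, f:2; rest ⊤}
  B2: | IN={a:-4, f:2; rest ⊤} | OUT={a:-4, f:2; rest ⊤}
  B3: | IN={a:-4, f:2; rest ⊤} | OUT={a:-4, d:2, f:2; rest ⊤}
  B4: | IN={a:-4, d:2, f:2; rest ⊤} | OUT={a:-4, c:4, d:-3, f:2; rest ⊤}
  B5: | IN={a:-4, c:4, d:-3, f:2; rest ⊤} | OUT={a:1, c:4, d:-3, f:2; rest ⊤}
  B6: | IN={a:1, c:4, d:-3, f:2; rest ⊤} | OUT={a:4, c:4, d:-3, f:2; rest ⊤}
  B7: | IN={a:4, c:4, d:-3, f:2; rest ⊤} | OUT={a:0, c:4, d:-3, f:2; rest ⊤}
  B8: | IN={a:0, c:4, d:-3, f:2; rest ⊤} | OUT={a:0, d:-3, f:-3; rest ⊤}
  B9: | IN={a:0, d:-3, f:-3; rest ⊤} | OUT={a:0, f:-3; rest ⊤}

Merge at B5: IN[B5] = OUT[B4] = {a: -4, b: ⊤, c: 4, d: -3, e: ⊤, f: 2}
Applying B5's transfer function to that IN value gives OUT[B5] (row B5 above).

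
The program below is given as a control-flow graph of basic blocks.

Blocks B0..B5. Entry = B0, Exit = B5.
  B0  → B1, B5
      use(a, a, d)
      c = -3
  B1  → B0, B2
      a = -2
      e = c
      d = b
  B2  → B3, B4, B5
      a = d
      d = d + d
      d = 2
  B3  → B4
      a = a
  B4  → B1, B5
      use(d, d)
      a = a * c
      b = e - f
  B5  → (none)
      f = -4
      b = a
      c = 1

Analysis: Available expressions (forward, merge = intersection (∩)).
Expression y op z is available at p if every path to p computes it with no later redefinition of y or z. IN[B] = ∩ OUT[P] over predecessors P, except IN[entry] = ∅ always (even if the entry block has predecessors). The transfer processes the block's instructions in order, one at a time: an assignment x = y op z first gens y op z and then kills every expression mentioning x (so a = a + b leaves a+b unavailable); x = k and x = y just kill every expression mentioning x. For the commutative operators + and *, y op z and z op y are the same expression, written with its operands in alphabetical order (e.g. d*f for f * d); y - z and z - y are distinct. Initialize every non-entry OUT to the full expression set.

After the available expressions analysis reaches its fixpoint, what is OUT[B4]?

Per-block solution:
  B0:  IN={}  OUT={}
  B1:  IN={}  OUT={}
  B2:  IN={}  OUT={}
  B3:  IN={}  OUT={}
  B4:  IN={}  OUT={e-f}
  B5:  IN={}  OUT={}

Merge at B4: IN[B4] = OUT[B2] ∩ OUT[B3] = {}
Applying B4's transfer function to that IN value gives OUT[B4] (row B4 above).

Answer: {e-f}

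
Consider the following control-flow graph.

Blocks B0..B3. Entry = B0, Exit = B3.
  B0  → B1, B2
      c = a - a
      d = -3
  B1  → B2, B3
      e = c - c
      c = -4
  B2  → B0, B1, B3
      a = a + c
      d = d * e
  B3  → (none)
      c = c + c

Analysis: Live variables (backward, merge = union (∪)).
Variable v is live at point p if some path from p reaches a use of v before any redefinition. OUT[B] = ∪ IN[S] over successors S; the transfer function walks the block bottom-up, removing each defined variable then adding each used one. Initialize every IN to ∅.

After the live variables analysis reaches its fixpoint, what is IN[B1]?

Answer: {a, c, d}

Derivation:
Fixpoint table:
  B0:  IN={a, e}  OUT={a, c, d, e}
  B1:  IN={a, c, d}  OUT={a, c, d, e}
  B2:  IN={a, c, d, e}  OUT={a, c, d, e}
  B3:  IN={c}  OUT={}

Merge at B1: OUT[B1] = IN[B2] ⊔ IN[B3] = {a, c, d, e}
Applying B1's transfer function to that OUT value gives IN[B1] (row B1 above).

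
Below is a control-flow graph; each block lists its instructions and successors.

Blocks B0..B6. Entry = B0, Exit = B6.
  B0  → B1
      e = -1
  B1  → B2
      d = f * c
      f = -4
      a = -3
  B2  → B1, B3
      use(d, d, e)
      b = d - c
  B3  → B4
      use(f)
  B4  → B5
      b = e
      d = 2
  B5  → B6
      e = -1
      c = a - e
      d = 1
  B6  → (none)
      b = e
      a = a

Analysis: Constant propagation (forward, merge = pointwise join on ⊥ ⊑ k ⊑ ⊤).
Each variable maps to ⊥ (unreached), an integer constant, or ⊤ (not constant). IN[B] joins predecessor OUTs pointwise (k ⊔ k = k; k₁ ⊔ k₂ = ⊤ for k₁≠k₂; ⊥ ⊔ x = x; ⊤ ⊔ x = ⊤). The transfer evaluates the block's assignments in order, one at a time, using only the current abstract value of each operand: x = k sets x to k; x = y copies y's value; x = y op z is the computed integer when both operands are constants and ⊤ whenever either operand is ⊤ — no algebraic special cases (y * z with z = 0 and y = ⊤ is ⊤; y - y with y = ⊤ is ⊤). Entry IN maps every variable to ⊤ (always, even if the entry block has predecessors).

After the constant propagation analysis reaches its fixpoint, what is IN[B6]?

Per-block solution:
  B0:  IN=(all ⊤)  OUT={e:-1; rest ⊤}
  B1:  IN={e:-1; rest ⊤}  OUT={a:-3, e:-1, f:-4; rest ⊤}
  B2:  IN={a:-3, e:-1, f:-4; rest ⊤}  OUT={a:-3, e:-1, f:-4; rest ⊤}
  B3:  IN={a:-3, e:-1, f:-4; rest ⊤}  OUT={a:-3, e:-1, f:-4; rest ⊤}
  B4:  IN={a:-3, e:-1, f:-4; rest ⊤}  OUT={a:-3, b:-1, d:2, e:-1, f:-4; rest ⊤}
  B5:  IN={a:-3, b:-1, d:2, e:-1, f:-4; rest ⊤}  OUT={a:-3, b:-1, c:-2, d:1, e:-1, f:-4; rest ⊤}
  B6:  IN={a:-3, b:-1, c:-2, d:1, e:-1, f:-4; rest ⊤}  OUT={a:-3, b:-1, c:-2, d:1, e:-1, f:-4; rest ⊤}

Merge at B6: IN[B6] = OUT[B5] = {a: -3, b: -1, c: -2, d: 1, e: -1, f: -4}

Answer: {a: -3, b: -1, c: -2, d: 1, e: -1, f: -4}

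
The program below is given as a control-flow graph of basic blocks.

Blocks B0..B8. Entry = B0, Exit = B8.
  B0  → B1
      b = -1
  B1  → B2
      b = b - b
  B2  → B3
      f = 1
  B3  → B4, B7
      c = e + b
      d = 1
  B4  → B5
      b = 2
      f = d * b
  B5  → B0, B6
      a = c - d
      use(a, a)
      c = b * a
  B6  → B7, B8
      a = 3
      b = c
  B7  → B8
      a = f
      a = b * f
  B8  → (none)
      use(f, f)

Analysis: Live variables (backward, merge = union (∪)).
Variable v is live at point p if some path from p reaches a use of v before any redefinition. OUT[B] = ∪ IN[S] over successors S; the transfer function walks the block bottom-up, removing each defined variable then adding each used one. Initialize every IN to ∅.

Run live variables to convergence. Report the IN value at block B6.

Converged values:
  B0:   IN={e}   OUT={b, e}
  B1:   IN={b, e}   OUT={b, e}
  B2:   IN={b, e}   OUT={b, e, f}
  B3:   IN={b, e, f}   OUT={b, c, d, e, f}
  B4:   IN={c, d, e}   OUT={b, c, d, e, f}
  B5:   IN={b, c, d, e, f}   OUT={c, e, f}
  B6:   IN={c, f}   OUT={b, f}
  B7:   IN={b, f}   OUT={f}
  B8:   IN={f}   OUT={}

Merge at B6: OUT[B6] = IN[B7] ⊔ IN[B8] = {b, f}
Applying B6's transfer function to that OUT value gives IN[B6] (row B6 above).

Answer: {c, f}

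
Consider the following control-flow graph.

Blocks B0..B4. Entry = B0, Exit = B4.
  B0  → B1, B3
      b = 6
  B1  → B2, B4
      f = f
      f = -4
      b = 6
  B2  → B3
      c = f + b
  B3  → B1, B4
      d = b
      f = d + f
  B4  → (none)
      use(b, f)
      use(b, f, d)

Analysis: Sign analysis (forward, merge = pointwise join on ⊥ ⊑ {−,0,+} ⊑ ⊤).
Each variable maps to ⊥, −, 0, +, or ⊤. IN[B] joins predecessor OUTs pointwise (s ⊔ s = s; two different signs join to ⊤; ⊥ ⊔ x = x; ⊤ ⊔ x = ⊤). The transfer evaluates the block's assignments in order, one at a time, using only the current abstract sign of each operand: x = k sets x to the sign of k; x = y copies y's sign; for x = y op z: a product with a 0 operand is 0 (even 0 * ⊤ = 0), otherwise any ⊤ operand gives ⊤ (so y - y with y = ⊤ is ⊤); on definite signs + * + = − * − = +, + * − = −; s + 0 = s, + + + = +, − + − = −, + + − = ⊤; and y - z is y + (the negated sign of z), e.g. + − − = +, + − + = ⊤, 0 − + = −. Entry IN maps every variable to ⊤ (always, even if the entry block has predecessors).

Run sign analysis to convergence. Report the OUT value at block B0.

Answer: {a: ⊤, b: +, c: ⊤, d: ⊤, e: ⊤, f: ⊤}

Derivation:
Per-block solution:
  B0:  IN=(all ⊤)  OUT={b:+; rest ⊤}
  B1:  IN={b:+; rest ⊤}  OUT={b:+, f:-; rest ⊤}
  B2:  IN={b:+, f:-; rest ⊤}  OUT={b:+, f:-; rest ⊤}
  B3:  IN={b:+; rest ⊤}  OUT={b:+, d:+; rest ⊤}
  B4:  IN={b:+; rest ⊤}  OUT={b:+; rest ⊤}

B0 is the boundary node: IN[B0] = {a: ⊤, b: ⊤, c: ⊤, d: ⊤, e: ⊤, f: ⊤}
Applying B0's transfer function to that IN value gives OUT[B0] (row B0 above).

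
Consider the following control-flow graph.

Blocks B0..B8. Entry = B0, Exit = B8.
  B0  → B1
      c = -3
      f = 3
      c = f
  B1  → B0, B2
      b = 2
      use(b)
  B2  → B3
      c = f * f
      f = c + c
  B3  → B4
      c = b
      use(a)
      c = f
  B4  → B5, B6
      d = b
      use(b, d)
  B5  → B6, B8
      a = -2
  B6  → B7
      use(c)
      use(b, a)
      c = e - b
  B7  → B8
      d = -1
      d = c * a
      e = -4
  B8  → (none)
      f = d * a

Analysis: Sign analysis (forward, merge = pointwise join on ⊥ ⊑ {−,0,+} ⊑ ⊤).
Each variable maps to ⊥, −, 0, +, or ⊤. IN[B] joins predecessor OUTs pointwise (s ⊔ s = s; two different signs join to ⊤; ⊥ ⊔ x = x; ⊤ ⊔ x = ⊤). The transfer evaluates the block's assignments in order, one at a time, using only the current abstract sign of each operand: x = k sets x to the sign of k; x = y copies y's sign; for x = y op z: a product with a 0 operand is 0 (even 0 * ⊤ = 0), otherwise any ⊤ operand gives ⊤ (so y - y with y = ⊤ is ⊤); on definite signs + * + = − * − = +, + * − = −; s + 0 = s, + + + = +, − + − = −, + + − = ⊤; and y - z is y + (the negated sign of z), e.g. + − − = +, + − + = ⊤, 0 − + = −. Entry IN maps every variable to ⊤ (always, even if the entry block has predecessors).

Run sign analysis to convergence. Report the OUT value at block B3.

Per-block solution:
  B0: | IN=(all ⊤) | OUT={c:+, f:+; rest ⊤}
  B1: | IN={c:+, f:+; rest ⊤} | OUT={b:+, c:+, f:+; rest ⊤}
  B2: | IN={b:+, c:+, f:+; rest ⊤} | OUT={b:+, c:+, f:+; rest ⊤}
  B3: | IN={b:+, c:+, f:+; rest ⊤} | OUT={b:+, c:+, f:+; rest ⊤}
  B4: | IN={b:+, c:+, f:+; rest ⊤} | OUT={b:+, c:+, d:+, f:+; rest ⊤}
  B5: | IN={b:+, c:+, d:+, f:+; rest ⊤} | OUT={a:-, b:+, c:+, d:+, f:+; rest ⊤}
  B6: | IN={b:+, c:+, d:+, f:+; rest ⊤} | OUT={b:+, d:+, f:+; rest ⊤}
  B7: | IN={b:+, d:+, f:+; rest ⊤} | OUT={b:+, e:-, f:+; rest ⊤}
  B8: | IN={b:+, f:+; rest ⊤} | OUT={b:+; rest ⊤}

Merge at B3: IN[B3] = OUT[B2] = {a: ⊤, b: +, c: +, d: ⊤, e: ⊤, f: +}
Applying B3's transfer function to that IN value gives OUT[B3] (row B3 above).

Answer: {a: ⊤, b: +, c: +, d: ⊤, e: ⊤, f: +}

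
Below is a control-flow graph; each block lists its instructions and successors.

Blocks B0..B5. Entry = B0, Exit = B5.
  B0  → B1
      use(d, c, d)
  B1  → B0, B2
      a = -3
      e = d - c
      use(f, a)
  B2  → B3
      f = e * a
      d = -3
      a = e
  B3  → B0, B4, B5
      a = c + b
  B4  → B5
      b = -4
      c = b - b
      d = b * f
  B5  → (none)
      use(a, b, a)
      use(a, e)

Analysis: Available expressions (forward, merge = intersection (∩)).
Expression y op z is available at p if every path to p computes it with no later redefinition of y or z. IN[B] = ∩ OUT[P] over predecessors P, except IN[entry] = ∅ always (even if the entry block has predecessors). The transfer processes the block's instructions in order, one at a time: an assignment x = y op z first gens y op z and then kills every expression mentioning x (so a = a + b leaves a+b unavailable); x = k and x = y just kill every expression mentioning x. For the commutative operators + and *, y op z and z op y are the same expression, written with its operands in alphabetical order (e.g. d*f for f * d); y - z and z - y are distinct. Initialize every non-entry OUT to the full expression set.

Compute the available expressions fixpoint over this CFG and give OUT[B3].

Answer: {b+c}

Working:
Fixpoint table:
  B0: | IN={} | OUT={}
  B1: | IN={} | OUT={d-c}
  B2: | IN={d-c} | OUT={}
  B3: | IN={} | OUT={b+c}
  B4: | IN={b+c} | OUT={b*f, b-b}
  B5: | IN={} | OUT={}

Merge at B3: IN[B3] = OUT[B2] = {}
Applying B3's transfer function to that IN value gives OUT[B3] (row B3 above).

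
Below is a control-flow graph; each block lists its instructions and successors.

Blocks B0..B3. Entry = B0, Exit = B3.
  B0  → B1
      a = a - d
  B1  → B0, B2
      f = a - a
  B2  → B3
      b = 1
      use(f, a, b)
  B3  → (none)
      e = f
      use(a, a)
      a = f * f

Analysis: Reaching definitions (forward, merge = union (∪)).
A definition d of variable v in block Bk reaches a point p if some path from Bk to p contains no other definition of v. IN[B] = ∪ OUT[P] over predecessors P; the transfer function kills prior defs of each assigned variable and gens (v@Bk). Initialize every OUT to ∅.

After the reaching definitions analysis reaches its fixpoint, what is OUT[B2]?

Fixpoint table:
  B0: | IN={a@B0, f@B1} | OUT={a@B0, f@B1}
  B1: | IN={a@B0, f@B1} | OUT={a@B0, f@B1}
  B2: | IN={a@B0, f@B1} | OUT={a@B0, b@B2, f@B1}
  B3: | IN={a@B0, b@B2, f@B1} | OUT={a@B3, b@B2, e@B3, f@B1}

Merge at B2: IN[B2] = OUT[B1] = {a@B0, f@B1}
Applying B2's transfer function to that IN value gives OUT[B2] (row B2 above).

Answer: {a@B0, b@B2, f@B1}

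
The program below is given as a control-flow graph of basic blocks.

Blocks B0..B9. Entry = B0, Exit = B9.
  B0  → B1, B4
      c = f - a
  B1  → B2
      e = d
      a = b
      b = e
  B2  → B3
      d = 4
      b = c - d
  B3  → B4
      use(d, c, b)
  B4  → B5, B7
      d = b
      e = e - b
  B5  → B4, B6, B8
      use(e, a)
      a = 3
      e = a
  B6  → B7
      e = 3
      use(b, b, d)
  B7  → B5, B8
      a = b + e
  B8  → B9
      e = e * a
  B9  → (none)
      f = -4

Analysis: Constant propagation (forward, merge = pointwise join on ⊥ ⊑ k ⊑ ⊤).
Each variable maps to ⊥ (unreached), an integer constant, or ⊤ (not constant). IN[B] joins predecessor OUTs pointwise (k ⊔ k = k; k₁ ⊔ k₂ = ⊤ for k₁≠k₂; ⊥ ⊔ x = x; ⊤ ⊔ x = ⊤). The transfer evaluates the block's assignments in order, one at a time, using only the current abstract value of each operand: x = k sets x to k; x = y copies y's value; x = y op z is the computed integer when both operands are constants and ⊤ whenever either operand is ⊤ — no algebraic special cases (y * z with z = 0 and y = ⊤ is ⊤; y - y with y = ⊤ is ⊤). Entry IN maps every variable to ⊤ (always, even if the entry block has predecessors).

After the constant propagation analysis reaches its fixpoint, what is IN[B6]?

Answer: {a: 3, b: ⊤, c: ⊤, d: ⊤, e: 3, f: ⊤}

Derivation:
Per-block solution:
  B0:   IN=(all ⊤)   OUT=(all ⊤)
  B1:   IN=(all ⊤)   OUT=(all ⊤)
  B2:   IN=(all ⊤)   OUT={d:4; rest ⊤}
  B3:   IN={d:4; rest ⊤}   OUT={d:4; rest ⊤}
  B4:   IN=(all ⊤)   OUT=(all ⊤)
  B5:   IN=(all ⊤)   OUT={a:3, e:3; rest ⊤}
  B6:   IN={a:3, e:3; rest ⊤}   OUT={a:3, e:3; rest ⊤}
  B7:   IN=(all ⊤)   OUT=(all ⊤)
  B8:   IN=(all ⊤)   OUT=(all ⊤)
  B9:   IN=(all ⊤)   OUT={f:-4; rest ⊤}

Merge at B6: IN[B6] = OUT[B5] = {a: 3, b: ⊤, c: ⊤, d: ⊤, e: 3, f: ⊤}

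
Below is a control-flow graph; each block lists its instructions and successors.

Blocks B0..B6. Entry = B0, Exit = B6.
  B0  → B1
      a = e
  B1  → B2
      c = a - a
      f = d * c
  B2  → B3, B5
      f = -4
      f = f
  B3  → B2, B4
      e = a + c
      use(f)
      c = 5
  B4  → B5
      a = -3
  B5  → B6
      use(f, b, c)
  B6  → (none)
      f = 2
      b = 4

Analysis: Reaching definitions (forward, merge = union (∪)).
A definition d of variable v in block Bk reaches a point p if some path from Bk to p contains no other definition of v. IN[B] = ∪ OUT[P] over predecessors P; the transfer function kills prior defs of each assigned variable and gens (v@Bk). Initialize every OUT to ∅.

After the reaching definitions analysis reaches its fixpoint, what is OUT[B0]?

Answer: {a@B0}

Trace:
Converged values:
  B0:   IN={}   OUT={a@B0}
  B1:   IN={a@B0}   OUT={a@B0, c@B1, f@B1}
  B2:   IN={a@B0, c@B1, c@B3, e@B3, f@B1, f@B2}   OUT={a@B0, c@B1, c@B3, e@B3, f@B2}
  B3:   IN={a@B0, c@B1, c@B3, e@B3, f@B2}   OUT={a@B0, c@B3, e@B3, f@B2}
  B4:   IN={a@B0, c@B3, e@B3, f@B2}   OUT={a@B4, c@B3, e@B3, f@B2}
  B5:   IN={a@B0, a@B4, c@B1, c@B3, e@B3, f@B2}   OUT={a@B0, a@B4, c@B1, c@B3, e@B3, f@B2}
  B6:   IN={a@B0, a@B4, c@B1, c@B3, e@B3, f@B2}   OUT={a@B0, a@B4, b@B6, c@B1, c@B3, e@B3, f@B6}

B0 is the boundary node: IN[B0] = {}
Applying B0's transfer function to that IN value gives OUT[B0] (row B0 above).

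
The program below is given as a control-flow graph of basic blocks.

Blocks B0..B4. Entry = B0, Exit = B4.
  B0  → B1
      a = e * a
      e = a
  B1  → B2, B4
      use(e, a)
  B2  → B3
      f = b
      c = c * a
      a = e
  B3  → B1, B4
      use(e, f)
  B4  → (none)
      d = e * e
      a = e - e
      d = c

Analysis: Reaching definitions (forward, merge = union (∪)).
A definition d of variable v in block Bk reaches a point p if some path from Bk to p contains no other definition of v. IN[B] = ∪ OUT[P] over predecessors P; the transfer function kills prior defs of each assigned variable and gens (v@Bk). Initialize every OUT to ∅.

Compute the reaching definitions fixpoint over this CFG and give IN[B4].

Fixpoint table:
  B0:   IN={}   OUT={a@B0, e@B0}
  B1:   IN={a@B0, a@B2, c@B2, e@B0, f@B2}   OUT={a@B0, a@B2, c@B2, e@B0, f@B2}
  B2:   IN={a@B0, a@B2, c@B2, e@B0, f@B2}   OUT={a@B2, c@B2, e@B0, f@B2}
  B3:   IN={a@B2, c@B2, e@B0, f@B2}   OUT={a@B2, c@B2, e@B0, f@B2}
  B4:   IN={a@B0, a@B2, c@B2, e@B0, f@B2}   OUT={a@B4, c@B2, d@B4, e@B0, f@B2}

Merge at B4: IN[B4] = OUT[B1] ⊔ OUT[B3] = {a@B0, a@B2, c@B2, e@B0, f@B2}

Answer: {a@B0, a@B2, c@B2, e@B0, f@B2}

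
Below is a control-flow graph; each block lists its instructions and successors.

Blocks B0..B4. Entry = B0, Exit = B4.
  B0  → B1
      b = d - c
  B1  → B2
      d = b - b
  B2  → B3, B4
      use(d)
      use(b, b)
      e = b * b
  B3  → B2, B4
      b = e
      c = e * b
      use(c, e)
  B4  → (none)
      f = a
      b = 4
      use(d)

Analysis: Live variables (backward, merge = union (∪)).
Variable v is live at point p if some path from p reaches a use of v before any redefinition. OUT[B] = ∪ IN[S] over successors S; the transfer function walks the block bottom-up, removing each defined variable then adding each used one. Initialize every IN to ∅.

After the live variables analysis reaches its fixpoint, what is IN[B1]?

Answer: {a, b}

Trace:
Converged values:
  B0:   IN={a, c, d}   OUT={a, b}
  B1:   IN={a, b}   OUT={a, b, d}
  B2:   IN={a, b, d}   OUT={a, d, e}
  B3:   IN={a, d, e}   OUT={a, b, d}
  B4:   IN={a, d}   OUT={}

Merge at B1: OUT[B1] = IN[B2] = {a, b, d}
Applying B1's transfer function to that OUT value gives IN[B1] (row B1 above).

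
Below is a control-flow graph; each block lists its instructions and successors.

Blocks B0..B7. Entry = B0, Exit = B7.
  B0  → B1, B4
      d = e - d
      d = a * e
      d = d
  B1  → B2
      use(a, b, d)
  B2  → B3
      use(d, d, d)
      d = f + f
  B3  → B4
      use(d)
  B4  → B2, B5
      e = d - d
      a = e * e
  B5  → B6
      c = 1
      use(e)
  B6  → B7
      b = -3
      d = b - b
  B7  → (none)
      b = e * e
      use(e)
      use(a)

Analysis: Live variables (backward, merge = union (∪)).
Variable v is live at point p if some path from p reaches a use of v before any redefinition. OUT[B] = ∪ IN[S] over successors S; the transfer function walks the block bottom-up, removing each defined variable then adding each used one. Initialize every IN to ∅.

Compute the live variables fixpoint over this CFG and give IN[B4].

Answer: {d, f}

Working:
Per-block solution:
  B0:  IN={a, b, d, e, f}  OUT={a, b, d, f}
  B1:  IN={a, b, d, f}  OUT={d, f}
  B2:  IN={d, f}  OUT={d, f}
  B3:  IN={d, f}  OUT={d, f}
  B4:  IN={d, f}  OUT={a, d, e, f}
  B5:  IN={a, e}  OUT={a, e}
  B6:  IN={a, e}  OUT={a, e}
  B7:  IN={a, e}  OUT={}

Merge at B4: OUT[B4] = IN[B2] ⊔ IN[B5] = {a, d, e, f}
Applying B4's transfer function to that OUT value gives IN[B4] (row B4 above).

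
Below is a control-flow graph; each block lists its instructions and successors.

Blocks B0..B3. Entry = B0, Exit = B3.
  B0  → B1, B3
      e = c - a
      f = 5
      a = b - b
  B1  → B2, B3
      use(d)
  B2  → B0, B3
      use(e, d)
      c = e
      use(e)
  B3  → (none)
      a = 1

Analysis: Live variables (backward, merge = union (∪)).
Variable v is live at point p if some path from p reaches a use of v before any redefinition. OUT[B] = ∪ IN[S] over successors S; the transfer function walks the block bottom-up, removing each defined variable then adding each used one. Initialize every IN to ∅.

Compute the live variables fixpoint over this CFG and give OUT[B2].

Converged values:
  B0:   IN={a, b, c, d}   OUT={a, b, d, e}
  B1:   IN={a, b, d, e}   OUT={a, b, d, e}
  B2:   IN={a, b, d, e}   OUT={a, b, c, d}
  B3:   IN={}   OUT={}

Merge at B2: OUT[B2] = IN[B0] ⊔ IN[B3] = {a, b, c, d}

Answer: {a, b, c, d}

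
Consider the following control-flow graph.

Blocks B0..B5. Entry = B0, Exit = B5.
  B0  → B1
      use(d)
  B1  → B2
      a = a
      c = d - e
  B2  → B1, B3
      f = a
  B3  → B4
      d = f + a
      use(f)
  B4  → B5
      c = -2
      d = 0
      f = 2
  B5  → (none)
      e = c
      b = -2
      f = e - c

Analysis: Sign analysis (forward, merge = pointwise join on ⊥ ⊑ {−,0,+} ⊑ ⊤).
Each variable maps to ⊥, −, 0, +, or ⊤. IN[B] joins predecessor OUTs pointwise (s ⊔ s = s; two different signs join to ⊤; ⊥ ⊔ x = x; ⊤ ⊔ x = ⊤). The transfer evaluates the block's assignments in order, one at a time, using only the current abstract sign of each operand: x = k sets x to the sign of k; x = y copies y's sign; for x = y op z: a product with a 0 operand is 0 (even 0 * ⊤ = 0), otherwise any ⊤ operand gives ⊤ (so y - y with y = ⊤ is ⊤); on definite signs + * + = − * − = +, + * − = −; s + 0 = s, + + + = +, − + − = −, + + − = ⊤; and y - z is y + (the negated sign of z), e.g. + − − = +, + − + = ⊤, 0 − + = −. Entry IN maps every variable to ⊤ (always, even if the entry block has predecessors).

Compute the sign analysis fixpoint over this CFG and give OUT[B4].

Answer: {a: ⊤, b: ⊤, c: -, d: 0, e: ⊤, f: +}

Trace:
Fixpoint table:
  B0: | IN=(all ⊤) | OUT=(all ⊤)
  B1: | IN=(all ⊤) | OUT=(all ⊤)
  B2: | IN=(all ⊤) | OUT=(all ⊤)
  B3: | IN=(all ⊤) | OUT=(all ⊤)
  B4: | IN=(all ⊤) | OUT={c:-, d:0, f:+; rest ⊤}
  B5: | IN={c:-, d:0, f:+; rest ⊤} | OUT={b:-, c:-, d:0, e:-; rest ⊤}

Merge at B4: IN[B4] = OUT[B3] = {a: ⊤, b: ⊤, c: ⊤, d: ⊤, e: ⊤, f: ⊤}
Applying B4's transfer function to that IN value gives OUT[B4] (row B4 above).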